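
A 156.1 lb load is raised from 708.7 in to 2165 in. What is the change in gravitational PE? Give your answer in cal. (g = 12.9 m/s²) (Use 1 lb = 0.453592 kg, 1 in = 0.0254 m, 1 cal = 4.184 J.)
Convert to SI: m = 70.8057 kg, Δh = 36.99 m
ΔPE = mgΔh = (70.8057)(12.9)(36.99) = 33786.5 J = 8075 cal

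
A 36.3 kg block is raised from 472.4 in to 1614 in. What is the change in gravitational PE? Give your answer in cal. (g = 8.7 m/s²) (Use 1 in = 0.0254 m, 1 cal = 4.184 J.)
Convert to SI: m = 36.3 kg, Δh = 28.9966 m
ΔPE = mgΔh = (36.3)(8.7)(28.9966) = 9157.43 J = 2189 cal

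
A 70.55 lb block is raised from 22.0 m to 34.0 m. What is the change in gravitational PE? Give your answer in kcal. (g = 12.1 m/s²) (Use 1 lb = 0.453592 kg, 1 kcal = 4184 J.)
Convert to SI: m = 32.0009 kg, Δh = 12.0 m
ΔPE = mgΔh = (32.0009)(12.1)(12.0) = 4646.53 J = 1.111 kcal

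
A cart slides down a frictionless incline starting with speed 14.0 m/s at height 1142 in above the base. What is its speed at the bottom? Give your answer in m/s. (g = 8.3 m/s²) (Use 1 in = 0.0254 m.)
Convert to SI: v₀ = 14.0 m/s, h = 29.0068 m
½mv₀² + mgh = ½mv² ⇒ v = √(v₀² + 2gh) = √(14.0² + 2·8.3·29.0068) = 26.03 m/s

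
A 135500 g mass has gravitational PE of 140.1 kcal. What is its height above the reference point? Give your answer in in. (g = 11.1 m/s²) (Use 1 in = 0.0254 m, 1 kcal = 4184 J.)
Convert to SI: m = 135.5 kg, PE = 586178 J
h = PE/(mg) = 586178/(135.5·11.1) = 389.733 m = 15340 in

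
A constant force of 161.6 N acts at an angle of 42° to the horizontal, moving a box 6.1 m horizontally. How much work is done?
W = F·d·cosθ = (161.6)(6.1)cos(42°) = 732.6 J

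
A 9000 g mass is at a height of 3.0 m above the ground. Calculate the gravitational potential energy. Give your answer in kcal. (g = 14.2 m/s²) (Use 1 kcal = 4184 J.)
Convert to SI: m = 9.0 kg, h = 3.0 m
PE = mgh = (9.0)(14.2)(3.0) = 383.4 J = 0.09163 kcal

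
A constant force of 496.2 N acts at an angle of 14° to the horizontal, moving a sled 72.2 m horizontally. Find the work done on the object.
W = F·d·cosθ = (496.2)(72.2)cos(14°) = 34760 J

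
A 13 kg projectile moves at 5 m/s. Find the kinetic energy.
KE = ½mv² = ½(13)(5)² = 162.5 J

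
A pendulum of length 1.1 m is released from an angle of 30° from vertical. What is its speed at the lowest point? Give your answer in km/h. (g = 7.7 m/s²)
h = L(1 − cosθ) = 1.1(1 − cos30°) = 0.147372 m
v = √(2gh) = √(2·7.7·0.147372) = 1.5065 m/s = 5.423 km/h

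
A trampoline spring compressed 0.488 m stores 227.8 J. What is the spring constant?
k = 2·PE/x² = 2·227.8/(0.488)² = 1913 N/m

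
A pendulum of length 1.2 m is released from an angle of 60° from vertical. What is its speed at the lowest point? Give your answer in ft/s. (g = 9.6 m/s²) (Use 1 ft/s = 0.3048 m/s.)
h = L(1 − cosθ) = 1.2(1 − cos60°) = 0.6 m
v = √(2gh) = √(2·9.6·0.6) = 3.39411 m/s = 11.14 ft/s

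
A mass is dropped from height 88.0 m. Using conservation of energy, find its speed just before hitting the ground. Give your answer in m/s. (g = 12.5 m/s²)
mgh = ½mv² ⇒ v = √(2gh) = √(2·12.5·88.0) = 46.9 m/s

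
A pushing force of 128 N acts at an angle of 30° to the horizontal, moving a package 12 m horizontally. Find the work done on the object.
W = F·d·cosθ = (128)(12)cos(30°) = 1330 J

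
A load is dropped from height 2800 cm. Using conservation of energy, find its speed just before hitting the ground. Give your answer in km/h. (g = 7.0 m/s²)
Convert to SI: h = 28.0 m
mgh = ½mv² ⇒ v = √(2gh) = √(2·7.0·28.0) = 19.799 m/s = 71.28 km/h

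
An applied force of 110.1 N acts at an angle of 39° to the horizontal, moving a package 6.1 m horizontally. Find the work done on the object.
W = F·d·cosθ = (110.1)(6.1)cos(39°) = 521.9 J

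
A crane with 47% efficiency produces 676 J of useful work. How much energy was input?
W_in = W_out/η = 676/0.47 = 1438 J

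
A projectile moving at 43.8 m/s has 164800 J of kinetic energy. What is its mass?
m = 2·KE/v² = 2·164800/(43.8)² = 171.8 kg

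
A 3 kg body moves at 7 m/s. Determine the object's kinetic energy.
KE = ½mv² = ½(3)(7)² = 73.5 J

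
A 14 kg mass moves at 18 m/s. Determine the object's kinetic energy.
KE = ½mv² = ½(14)(18)² = 2268.0 J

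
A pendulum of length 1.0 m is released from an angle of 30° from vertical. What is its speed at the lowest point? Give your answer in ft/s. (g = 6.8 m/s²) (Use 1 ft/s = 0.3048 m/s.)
h = L(1 − cosθ) = 1.0(1 − cos30°) = 0.133975 m
v = √(2gh) = √(2·6.8·0.133975) = 1.34983 m/s = 4.429 ft/s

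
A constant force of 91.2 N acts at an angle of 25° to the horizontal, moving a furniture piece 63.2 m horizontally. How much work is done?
W = F·d·cosθ = (91.2)(63.2)cos(25°) = 5224 J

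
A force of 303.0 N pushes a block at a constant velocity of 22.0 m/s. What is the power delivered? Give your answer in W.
P = Fv = (303.0)(22.0) = 6666 W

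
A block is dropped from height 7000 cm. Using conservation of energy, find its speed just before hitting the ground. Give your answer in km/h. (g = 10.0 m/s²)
Convert to SI: h = 70.0 m
mgh = ½mv² ⇒ v = √(2gh) = √(2·10.0·70.0) = 37.4166 m/s = 134.7 km/h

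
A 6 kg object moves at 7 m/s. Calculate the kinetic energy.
KE = ½mv² = ½(6)(7)² = 147.0 J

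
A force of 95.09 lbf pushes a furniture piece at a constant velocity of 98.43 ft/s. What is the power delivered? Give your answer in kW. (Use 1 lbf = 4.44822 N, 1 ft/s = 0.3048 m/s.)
Convert to SI: F = 422.981 N, v = 30.0015 m/s
P = Fv = (422.981)(30.0015) = 12690.1 W = 12.69 kW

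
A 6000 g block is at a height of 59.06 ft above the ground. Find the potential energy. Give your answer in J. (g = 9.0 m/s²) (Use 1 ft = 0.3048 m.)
Convert to SI: m = 6.0 kg, h = 18.0015 m
PE = mgh = (6.0)(9.0)(18.0015) = 972.1 J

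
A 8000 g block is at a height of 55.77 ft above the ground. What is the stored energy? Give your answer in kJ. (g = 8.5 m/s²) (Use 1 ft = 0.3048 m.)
Convert to SI: m = 8.0 kg, h = 16.9987 m
PE = mgh = (8.0)(8.5)(16.9987) = 1155.91 J = 1.156 kJ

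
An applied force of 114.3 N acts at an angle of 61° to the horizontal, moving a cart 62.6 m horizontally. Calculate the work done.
W = F·d·cosθ = (114.3)(62.6)cos(61°) = 3469 J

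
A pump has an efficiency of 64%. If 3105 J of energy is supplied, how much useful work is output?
W_out = η·W_in = 0.64·3105 = 1987.2 J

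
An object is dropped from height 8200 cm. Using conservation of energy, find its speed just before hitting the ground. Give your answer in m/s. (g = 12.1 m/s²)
Convert to SI: h = 82.0 m
mgh = ½mv² ⇒ v = √(2gh) = √(2·12.1·82.0) = 44.55 m/s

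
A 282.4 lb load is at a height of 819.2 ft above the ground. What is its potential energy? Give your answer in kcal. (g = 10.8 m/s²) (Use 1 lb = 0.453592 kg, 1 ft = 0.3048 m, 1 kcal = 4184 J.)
Convert to SI: m = 128.094 kg, h = 249.692 m
PE = mgh = (128.094)(10.8)(249.692) = 345429 J = 82.56 kcal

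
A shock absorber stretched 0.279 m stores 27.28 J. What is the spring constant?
k = 2·PE/x² = 2·27.28/(0.279)² = 700.9 N/m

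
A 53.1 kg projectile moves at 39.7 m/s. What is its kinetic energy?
KE = ½mv² = ½(53.1)(39.7)² = 41850 J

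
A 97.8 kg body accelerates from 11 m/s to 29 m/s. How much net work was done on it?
W = ΔKE = ½m(v₂² − v₁²) = ½(97.8)(29² − 11²) = 35208.0 J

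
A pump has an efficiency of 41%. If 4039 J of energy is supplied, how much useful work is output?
W_out = η·W_in = 0.41·4039 = 1655.99 J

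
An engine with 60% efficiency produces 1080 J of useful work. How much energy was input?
W_in = W_out/η = 1080/0.6 = 1800 J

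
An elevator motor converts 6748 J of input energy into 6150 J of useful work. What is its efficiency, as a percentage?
η = W_out/W_in = 6150/6748 = 91.14%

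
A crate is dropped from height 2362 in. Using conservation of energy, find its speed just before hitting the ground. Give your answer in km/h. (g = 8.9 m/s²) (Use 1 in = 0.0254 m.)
Convert to SI: h = 59.9948 m
mgh = ½mv² ⇒ v = √(2gh) = √(2·8.9·59.9948) = 32.6789 m/s = 117.6 km/h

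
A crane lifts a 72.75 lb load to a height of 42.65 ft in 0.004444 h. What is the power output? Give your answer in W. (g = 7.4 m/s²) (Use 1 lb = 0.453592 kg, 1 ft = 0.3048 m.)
Convert to SI: m = 32.9988 kg, h = 12.9997 m, t = 15.9984 s
P = mgh/t = (32.9988)(7.4)(12.9997)/15.9984 = 198.4 W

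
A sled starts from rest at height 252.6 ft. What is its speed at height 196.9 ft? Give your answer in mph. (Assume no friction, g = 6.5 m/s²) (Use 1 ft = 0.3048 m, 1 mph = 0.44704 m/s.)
Convert to SI: h₁−h₂ = 16.9774 m
mgh₁ = mgh₂ + ½mv² ⇒ v = √(2g(h₁−h₂)) = √(2·6.5·16.9774) = 14.8562 m/s = 33.23 mph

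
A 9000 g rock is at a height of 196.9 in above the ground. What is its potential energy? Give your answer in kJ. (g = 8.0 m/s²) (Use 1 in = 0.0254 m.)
Convert to SI: m = 9.0 kg, h = 5.00126 m
PE = mgh = (9.0)(8.0)(5.00126) = 360.091 J = 0.3601 kJ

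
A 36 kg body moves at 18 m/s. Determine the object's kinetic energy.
KE = ½mv² = ½(36)(18)² = 5832.0 J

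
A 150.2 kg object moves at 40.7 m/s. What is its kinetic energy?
KE = ½mv² = ½(150.2)(40.7)² = 124400 J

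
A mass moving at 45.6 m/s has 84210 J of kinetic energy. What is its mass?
m = 2·KE/v² = 2·84210/(45.6)² = 81.0 kg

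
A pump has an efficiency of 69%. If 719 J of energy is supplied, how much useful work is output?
W_out = η·W_in = 0.69·719 = 496.11 J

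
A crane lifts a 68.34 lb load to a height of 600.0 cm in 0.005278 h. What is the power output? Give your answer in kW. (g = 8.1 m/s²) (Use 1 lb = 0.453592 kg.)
Convert to SI: m = 30.9985 kg, h = 6.0 m, t = 19.0008 s
P = mgh/t = (30.9985)(8.1)(6.0)/19.0008 = 79.2875 W = 0.07929 kW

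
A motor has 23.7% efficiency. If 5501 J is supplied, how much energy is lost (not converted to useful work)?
W_lost = W_in(1 − η) = 5501·(1 − 0.237) = 4197 J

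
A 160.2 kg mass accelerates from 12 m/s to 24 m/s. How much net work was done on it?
W = ΔKE = ½m(v₂² − v₁²) = ½(160.2)(24² − 12²) = 34603.2 J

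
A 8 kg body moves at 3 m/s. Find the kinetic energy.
KE = ½mv² = ½(8)(3)² = 36.0 J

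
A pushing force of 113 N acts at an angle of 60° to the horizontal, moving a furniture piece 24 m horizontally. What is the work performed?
W = F·d·cosθ = (113)(24)cos(60°) = 1356 J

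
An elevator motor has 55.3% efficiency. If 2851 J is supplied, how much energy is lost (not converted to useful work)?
W_lost = W_in(1 − η) = 2851·(1 − 0.553) = 1274 J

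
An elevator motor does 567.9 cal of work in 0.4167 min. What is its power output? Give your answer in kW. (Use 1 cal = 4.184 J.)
Convert to SI: W = 2376.09 J, t = 25.002 s
P = W/t = 2376.09/25.002 = 95.0361 W = 0.09504 kW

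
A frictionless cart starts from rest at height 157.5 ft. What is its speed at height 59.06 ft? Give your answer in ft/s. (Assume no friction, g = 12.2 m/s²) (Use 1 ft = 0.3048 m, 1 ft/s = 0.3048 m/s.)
Convert to SI: h₁−h₂ = 30.0045 m
mgh₁ = mgh₂ + ½mv² ⇒ v = √(2g(h₁−h₂)) = √(2·12.2·30.0045) = 27.0575 m/s = 88.77 ft/s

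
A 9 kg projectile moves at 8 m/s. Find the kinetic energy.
KE = ½mv² = ½(9)(8)² = 288.0 J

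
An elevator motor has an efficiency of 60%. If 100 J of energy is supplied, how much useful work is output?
W_out = η·W_in = 0.6·100 = 60.0 J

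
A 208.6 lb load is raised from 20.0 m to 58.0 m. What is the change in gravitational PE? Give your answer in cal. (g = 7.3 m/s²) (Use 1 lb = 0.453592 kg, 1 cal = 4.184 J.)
Convert to SI: m = 94.6193 kg, Δh = 38.0 m
ΔPE = mgΔh = (94.6193)(7.3)(38.0) = 26247.4 J = 6273 cal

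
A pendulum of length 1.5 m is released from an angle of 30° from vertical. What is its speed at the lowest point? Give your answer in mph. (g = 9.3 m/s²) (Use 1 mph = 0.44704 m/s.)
h = L(1 − cosθ) = 1.5(1 − cos30°) = 0.200962 m
v = √(2gh) = √(2·9.3·0.200962) = 1.93336 m/s = 4.325 mph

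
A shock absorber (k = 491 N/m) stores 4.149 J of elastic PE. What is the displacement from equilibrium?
x = √(2·PE/k) = √(2·4.149/491) = 0.13 m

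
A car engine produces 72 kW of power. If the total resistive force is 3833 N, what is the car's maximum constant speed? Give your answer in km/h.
P = Fv ⇒ v = P/F = 72000 W/3833.0 N = 18.7842 m/s = 67.62 km/h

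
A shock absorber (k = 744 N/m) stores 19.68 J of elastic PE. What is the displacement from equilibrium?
x = √(2·PE/k) = √(2·19.68/744) = 0.23 m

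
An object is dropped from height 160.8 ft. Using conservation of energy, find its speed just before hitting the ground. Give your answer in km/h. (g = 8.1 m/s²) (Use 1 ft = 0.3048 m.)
Convert to SI: h = 49.0118 m
mgh = ½mv² ⇒ v = √(2gh) = √(2·8.1·49.0118) = 28.1779 m/s = 101.4 km/h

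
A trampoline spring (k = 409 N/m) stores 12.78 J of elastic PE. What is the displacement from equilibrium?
x = √(2·PE/k) = √(2·12.78/409) = 0.25 m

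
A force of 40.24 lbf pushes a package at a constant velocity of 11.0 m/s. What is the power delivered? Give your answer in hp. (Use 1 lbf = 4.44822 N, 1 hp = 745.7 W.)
Convert to SI: F = 178.996 N, v = 11.0 m/s
P = Fv = (178.996)(11.0) = 1968.96 W = 2.64 hp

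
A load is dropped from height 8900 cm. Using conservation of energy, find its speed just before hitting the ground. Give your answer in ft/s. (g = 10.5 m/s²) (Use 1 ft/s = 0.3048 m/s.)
Convert to SI: h = 89.0 m
mgh = ½mv² ⇒ v = √(2gh) = √(2·10.5·89.0) = 43.2319 m/s = 141.8 ft/s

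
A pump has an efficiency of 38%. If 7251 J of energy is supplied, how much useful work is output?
W_out = η·W_in = 0.38·7251 = 2755.38 J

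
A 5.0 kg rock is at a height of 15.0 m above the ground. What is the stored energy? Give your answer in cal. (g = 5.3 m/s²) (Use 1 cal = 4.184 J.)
PE = mgh = (5.0)(5.3)(15.0) = 397.5 J = 95.0 cal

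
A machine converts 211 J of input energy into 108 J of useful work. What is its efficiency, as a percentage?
η = W_out/W_in = 108/211 = 51.18%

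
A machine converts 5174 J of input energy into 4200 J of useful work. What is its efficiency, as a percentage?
η = W_out/W_in = 4200/5174 = 81.18%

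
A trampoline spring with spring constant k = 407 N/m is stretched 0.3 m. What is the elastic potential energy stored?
PE = ½kx² = ½(407)(0.3)² = 18.32 J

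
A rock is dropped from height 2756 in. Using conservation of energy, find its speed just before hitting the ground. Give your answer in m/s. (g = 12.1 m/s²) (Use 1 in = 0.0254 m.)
Convert to SI: h = 70.0024 m
mgh = ½mv² ⇒ v = √(2gh) = √(2·12.1·70.0024) = 41.16 m/s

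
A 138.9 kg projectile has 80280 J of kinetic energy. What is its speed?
v = √(2·KE/m) = √(2·80280/138.9) = 34.0 m/s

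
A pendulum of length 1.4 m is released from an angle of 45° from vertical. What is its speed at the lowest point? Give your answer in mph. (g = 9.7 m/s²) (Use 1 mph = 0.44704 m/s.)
h = L(1 − cosθ) = 1.4(1 − cos45°) = 0.410051 m
v = √(2gh) = √(2·9.7·0.410051) = 2.82046 m/s = 6.309 mph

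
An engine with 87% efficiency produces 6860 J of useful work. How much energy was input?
W_in = W_out/η = 6860/0.87 = 7885 J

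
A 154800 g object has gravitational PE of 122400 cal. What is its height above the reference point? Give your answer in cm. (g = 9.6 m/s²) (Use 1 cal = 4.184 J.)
Convert to SI: m = 154.8 kg, PE = 512122 J
h = PE/(mg) = 512122/(154.8·9.6) = 344.612 m = 34460 cm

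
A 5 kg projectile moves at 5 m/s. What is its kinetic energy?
KE = ½mv² = ½(5)(5)² = 62.5 J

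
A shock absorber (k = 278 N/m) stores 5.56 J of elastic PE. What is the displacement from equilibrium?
x = √(2·PE/k) = √(2·5.56/278) = 0.2 m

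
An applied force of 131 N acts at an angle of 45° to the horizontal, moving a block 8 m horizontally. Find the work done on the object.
W = F·d·cosθ = (131)(8)cos(45°) = 741.0 J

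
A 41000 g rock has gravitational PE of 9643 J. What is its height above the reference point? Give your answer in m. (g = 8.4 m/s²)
Convert to SI: m = 41.0 kg, PE = 9643.0 J
h = PE/(mg) = 9643.0/(41.0·8.4) = 28.0 m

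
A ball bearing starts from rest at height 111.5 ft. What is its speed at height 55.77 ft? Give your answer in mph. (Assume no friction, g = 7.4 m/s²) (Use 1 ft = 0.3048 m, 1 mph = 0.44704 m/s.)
Convert to SI: h₁−h₂ = 16.9865 m
mgh₁ = mgh₂ + ½mv² ⇒ v = √(2g(h₁−h₂)) = √(2·7.4·16.9865) = 15.8556 m/s = 35.47 mph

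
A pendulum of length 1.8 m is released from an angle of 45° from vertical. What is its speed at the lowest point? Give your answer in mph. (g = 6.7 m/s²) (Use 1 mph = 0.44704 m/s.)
h = L(1 − cosθ) = 1.8(1 − cos45°) = 0.527208 m
v = √(2gh) = √(2·6.7·0.527208) = 2.65793 m/s = 5.946 mph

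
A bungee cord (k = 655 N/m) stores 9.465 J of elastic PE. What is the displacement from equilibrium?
x = √(2·PE/k) = √(2·9.465/655) = 0.17 m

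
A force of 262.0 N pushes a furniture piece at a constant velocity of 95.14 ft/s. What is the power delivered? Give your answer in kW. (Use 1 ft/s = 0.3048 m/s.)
Convert to SI: F = 262.0 N, v = 28.9987 m/s
P = Fv = (262.0)(28.9987) = 7597.65 W = 7.598 kW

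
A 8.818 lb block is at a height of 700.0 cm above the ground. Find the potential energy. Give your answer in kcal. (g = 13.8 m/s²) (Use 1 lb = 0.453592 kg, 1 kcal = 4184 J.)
Convert to SI: m = 3.99977 kg, h = 7.0 m
PE = mgh = (3.99977)(13.8)(7.0) = 386.378 J = 0.09235 kcal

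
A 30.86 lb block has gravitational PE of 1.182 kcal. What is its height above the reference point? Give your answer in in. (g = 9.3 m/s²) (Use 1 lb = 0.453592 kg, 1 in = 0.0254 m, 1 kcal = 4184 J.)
Convert to SI: m = 13.9978 kg, PE = 4945.49 J
h = PE/(mg) = 4945.49/(13.9978·9.3) = 37.9896 m = 1496 in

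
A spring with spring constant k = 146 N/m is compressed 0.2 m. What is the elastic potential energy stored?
PE = ½kx² = ½(146)(0.2)² = 2.92 J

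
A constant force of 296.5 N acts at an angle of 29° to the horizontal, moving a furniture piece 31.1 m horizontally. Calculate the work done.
W = F·d·cosθ = (296.5)(31.1)cos(29°) = 8065 J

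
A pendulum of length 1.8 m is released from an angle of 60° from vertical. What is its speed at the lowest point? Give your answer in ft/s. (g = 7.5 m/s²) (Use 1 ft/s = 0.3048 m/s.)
h = L(1 − cosθ) = 1.8(1 − cos60°) = 0.9 m
v = √(2gh) = √(2·7.5·0.9) = 3.67423 m/s = 12.05 ft/s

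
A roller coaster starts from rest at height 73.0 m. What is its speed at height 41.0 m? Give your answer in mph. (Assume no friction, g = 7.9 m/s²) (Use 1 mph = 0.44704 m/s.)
mgh₁ = mgh₂ + ½mv² ⇒ v = √(2g(h₁−h₂)) = √(2·7.9·32.0) = 22.4856 m/s = 50.3 mph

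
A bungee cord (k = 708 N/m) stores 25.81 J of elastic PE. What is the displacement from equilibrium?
x = √(2·PE/k) = √(2·25.81/708) = 0.27 m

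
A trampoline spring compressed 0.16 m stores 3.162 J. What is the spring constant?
k = 2·PE/x² = 2·3.162/(0.16)² = 247.0 N/m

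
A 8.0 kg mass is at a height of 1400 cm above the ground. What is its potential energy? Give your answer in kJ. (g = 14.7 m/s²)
Convert to SI: m = 8.0 kg, h = 14.0 m
PE = mgh = (8.0)(14.7)(14.0) = 1646.4 J = 1.646 kJ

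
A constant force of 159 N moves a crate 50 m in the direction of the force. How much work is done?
W = F·d = (159)(50) = 7950 J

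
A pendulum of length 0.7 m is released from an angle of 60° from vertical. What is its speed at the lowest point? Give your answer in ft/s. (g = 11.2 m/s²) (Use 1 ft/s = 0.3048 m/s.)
h = L(1 − cosθ) = 0.7(1 − cos60°) = 0.35 m
v = √(2gh) = √(2·11.2·0.35) = 2.8 m/s = 9.186 ft/s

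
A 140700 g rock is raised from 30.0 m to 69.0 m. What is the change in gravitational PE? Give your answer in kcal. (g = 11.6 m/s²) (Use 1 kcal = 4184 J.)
Convert to SI: m = 140.7 kg, Δh = 39.0 m
ΔPE = mgΔh = (140.7)(11.6)(39.0) = 63652.7 J = 15.21 kcal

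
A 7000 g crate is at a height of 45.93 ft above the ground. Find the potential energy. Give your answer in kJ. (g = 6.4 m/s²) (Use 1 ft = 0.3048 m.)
Convert to SI: m = 7.0 kg, h = 13.9995 m
PE = mgh = (7.0)(6.4)(13.9995) = 627.176 J = 0.6272 kJ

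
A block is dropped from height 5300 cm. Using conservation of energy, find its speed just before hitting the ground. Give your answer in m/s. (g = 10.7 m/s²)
Convert to SI: h = 53.0 m
mgh = ½mv² ⇒ v = √(2gh) = √(2·10.7·53.0) = 33.68 m/s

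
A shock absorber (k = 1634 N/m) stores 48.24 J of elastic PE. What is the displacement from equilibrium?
x = √(2·PE/k) = √(2·48.24/1634) = 0.243 m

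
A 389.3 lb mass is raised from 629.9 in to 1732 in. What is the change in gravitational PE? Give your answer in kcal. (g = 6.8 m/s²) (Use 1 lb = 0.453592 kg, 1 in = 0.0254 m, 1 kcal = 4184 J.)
Convert to SI: m = 176.583 kg, Δh = 27.9933 m
ΔPE = mgΔh = (176.583)(6.8)(27.9933) = 33613.5 J = 8.034 kcal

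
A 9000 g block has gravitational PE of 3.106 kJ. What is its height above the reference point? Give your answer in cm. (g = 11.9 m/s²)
Convert to SI: m = 9.0 kg, PE = 3106.0 J
h = PE/(mg) = 3106.0/(9.0·11.9) = 29.0009 m = 2900 cm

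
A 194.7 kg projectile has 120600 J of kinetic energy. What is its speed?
v = √(2·KE/m) = √(2·120600/194.7) = 35.2 m/s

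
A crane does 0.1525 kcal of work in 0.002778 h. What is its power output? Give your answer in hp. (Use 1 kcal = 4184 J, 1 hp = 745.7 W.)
Convert to SI: W = 638.06 J, t = 10.0008 s
P = W/t = 638.06/10.0008 = 63.8009 W = 0.08556 hp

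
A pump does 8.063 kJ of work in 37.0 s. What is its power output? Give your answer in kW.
Convert to SI: W = 8063.0 J, t = 37.0 s
P = W/t = 8063.0/37.0 = 217.919 W = 0.2179 kW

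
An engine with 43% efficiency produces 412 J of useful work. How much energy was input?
W_in = W_out/η = 412/0.43 = 958.1 J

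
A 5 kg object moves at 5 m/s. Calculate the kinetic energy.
KE = ½mv² = ½(5)(5)² = 62.5 J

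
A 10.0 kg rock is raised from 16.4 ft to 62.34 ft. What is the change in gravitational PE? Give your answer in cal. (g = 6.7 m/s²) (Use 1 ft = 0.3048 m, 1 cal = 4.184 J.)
Convert to SI: m = 10.0 kg, Δh = 14.0025 m
ΔPE = mgΔh = (10.0)(6.7)(14.0025) = 938.168 J = 224.2 cal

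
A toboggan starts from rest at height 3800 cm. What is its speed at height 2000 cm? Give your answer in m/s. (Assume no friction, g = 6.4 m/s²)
Convert to SI: h₁−h₂ = 18.0 m
mgh₁ = mgh₂ + ½mv² ⇒ v = √(2g(h₁−h₂)) = √(2·6.4·18.0) = 15.18 m/s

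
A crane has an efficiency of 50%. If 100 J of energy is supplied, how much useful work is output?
W_out = η·W_in = 0.5·100 = 50.0 J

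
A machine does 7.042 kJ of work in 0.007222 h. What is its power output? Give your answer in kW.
Convert to SI: W = 7042.0 J, t = 25.9992 s
P = W/t = 7042.0/25.9992 = 270.854 W = 0.2709 kW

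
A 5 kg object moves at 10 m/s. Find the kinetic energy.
KE = ½mv² = ½(5)(10)² = 250.0 J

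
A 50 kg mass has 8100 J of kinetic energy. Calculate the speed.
v = √(2·KE/m) = √(2·8100/50) = 18.0 m/s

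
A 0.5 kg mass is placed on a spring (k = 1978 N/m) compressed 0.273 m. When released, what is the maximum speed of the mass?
½kx² = ½mv² ⇒ v = x√(k/m) = (0.273)√(1978/0.5) = 17.17 m/s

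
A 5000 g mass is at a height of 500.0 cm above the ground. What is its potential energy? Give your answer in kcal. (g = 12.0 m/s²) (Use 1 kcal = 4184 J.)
Convert to SI: m = 5.0 kg, h = 5.0 m
PE = mgh = (5.0)(12.0)(5.0) = 300.0 J = 0.0717 kcal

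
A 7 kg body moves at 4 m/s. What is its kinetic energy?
KE = ½mv² = ½(7)(4)² = 56.0 J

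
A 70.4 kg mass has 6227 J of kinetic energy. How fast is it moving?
v = √(2·KE/m) = √(2·6227/70.4) = 13.3 m/s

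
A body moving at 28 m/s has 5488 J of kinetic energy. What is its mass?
m = 2·KE/v² = 2·5488/(28)² = 14.0 kg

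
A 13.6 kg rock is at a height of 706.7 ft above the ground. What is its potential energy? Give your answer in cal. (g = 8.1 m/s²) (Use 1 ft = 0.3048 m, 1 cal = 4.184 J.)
Convert to SI: m = 13.6 kg, h = 215.402 m
PE = mgh = (13.6)(8.1)(215.402) = 23728.7 J = 5671 cal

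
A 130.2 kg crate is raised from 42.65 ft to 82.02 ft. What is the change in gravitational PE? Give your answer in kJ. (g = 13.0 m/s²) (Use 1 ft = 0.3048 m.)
Convert to SI: m = 130.2 kg, Δh = 12.0 m
ΔPE = mgΔh = (130.2)(13.0)(12.0) = 20311.2 J = 20.31 kJ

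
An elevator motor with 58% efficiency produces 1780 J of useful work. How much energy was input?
W_in = W_out/η = 1780/0.58 = 3069 J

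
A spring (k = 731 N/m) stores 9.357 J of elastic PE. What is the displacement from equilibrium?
x = √(2·PE/k) = √(2·9.357/731) = 0.16 m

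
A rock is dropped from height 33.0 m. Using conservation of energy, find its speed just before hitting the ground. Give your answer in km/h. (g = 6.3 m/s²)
mgh = ½mv² ⇒ v = √(2gh) = √(2·6.3·33.0) = 20.3912 m/s = 73.41 km/h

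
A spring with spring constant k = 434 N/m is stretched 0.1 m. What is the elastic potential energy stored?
PE = ½kx² = ½(434)(0.1)² = 2.17 J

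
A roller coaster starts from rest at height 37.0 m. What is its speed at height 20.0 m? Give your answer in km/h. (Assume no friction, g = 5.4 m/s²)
mgh₁ = mgh₂ + ½mv² ⇒ v = √(2g(h₁−h₂)) = √(2·5.4·17.0) = 13.5499 m/s = 48.78 km/h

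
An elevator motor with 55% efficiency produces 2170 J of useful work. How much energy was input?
W_in = W_out/η = 2170/0.55 = 3945 J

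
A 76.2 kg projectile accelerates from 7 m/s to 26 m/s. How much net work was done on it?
W = ΔKE = ½m(v₂² − v₁²) = ½(76.2)(26² − 7²) = 23888.7 J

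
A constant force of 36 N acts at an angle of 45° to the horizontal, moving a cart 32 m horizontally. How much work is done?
W = F·d·cosθ = (36)(32)cos(45°) = 814.6 J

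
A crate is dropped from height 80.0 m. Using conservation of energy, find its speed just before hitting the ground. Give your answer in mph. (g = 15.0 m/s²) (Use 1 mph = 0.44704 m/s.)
mgh = ½mv² ⇒ v = √(2gh) = √(2·15.0·80.0) = 48.9898 m/s = 109.6 mph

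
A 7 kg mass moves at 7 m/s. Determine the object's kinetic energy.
KE = ½mv² = ½(7)(7)² = 171.5 J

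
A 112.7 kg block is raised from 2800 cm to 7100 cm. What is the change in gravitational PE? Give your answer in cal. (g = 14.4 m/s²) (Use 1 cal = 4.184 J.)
Convert to SI: m = 112.7 kg, Δh = 43.0 m
ΔPE = mgΔh = (112.7)(14.4)(43.0) = 69783.8 J = 16680 cal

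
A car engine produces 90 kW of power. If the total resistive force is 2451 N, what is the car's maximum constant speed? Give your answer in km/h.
P = Fv ⇒ v = P/F = 90000 W/2451.0 N = 36.7197 m/s = 132.2 km/h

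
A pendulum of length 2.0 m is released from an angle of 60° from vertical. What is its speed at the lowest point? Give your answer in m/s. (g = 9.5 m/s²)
h = L(1 − cosθ) = 2.0(1 − cos60°) = 1.0 m
v = √(2gh) = √(2·9.5·1.0) = 4.359 m/s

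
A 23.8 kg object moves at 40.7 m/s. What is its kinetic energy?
KE = ½mv² = ½(23.8)(40.7)² = 19710 J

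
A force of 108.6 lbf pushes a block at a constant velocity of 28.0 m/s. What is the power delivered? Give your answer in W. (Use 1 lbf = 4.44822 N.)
Convert to SI: F = 483.077 N, v = 28.0 m/s
P = Fv = (483.077)(28.0) = 13530 W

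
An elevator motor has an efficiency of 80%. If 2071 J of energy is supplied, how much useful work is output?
W_out = η·W_in = 0.8·2071 = 1656.8 J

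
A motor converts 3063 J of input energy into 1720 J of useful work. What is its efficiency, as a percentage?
η = W_out/W_in = 1720/3063 = 56.15%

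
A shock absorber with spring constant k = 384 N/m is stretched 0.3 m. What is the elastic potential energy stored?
PE = ½kx² = ½(384)(0.3)² = 17.28 J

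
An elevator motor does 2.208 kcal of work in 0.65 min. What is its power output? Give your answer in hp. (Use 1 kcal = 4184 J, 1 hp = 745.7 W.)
Convert to SI: W = 9238.27 J, t = 39.0 s
P = W/t = 9238.27/39.0 = 236.879 W = 0.3177 hp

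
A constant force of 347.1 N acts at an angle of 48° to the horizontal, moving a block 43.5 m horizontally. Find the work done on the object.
W = F·d·cosθ = (347.1)(43.5)cos(48°) = 10100 J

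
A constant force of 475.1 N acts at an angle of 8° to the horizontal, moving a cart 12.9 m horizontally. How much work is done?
W = F·d·cosθ = (475.1)(12.9)cos(8°) = 6069 J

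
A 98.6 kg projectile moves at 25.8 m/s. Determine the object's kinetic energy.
KE = ½mv² = ½(98.6)(25.8)² = 32820 J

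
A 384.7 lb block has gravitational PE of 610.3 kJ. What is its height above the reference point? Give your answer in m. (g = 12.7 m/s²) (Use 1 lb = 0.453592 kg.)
Convert to SI: m = 174.497 kg, PE = 610300 J
h = PE/(mg) = 610300/(174.497·12.7) = 275.4 m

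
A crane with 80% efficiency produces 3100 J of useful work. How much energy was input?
W_in = W_out/η = 3100/0.8 = 3875 J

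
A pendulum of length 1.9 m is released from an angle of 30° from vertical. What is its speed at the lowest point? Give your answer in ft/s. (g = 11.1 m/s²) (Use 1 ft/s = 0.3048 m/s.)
h = L(1 − cosθ) = 1.9(1 − cos30°) = 0.254552 m
v = √(2gh) = √(2·11.1·0.254552) = 2.37719 m/s = 7.799 ft/s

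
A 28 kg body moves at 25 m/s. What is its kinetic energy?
KE = ½mv² = ½(28)(25)² = 8750.0 J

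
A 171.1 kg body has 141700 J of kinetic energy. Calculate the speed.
v = √(2·KE/m) = √(2·141700/171.1) = 40.7 m/s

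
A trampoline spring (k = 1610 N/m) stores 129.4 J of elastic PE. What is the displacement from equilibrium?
x = √(2·PE/k) = √(2·129.4/1610) = 0.4009 m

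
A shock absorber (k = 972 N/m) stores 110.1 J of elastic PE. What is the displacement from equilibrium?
x = √(2·PE/k) = √(2·110.1/972) = 0.476 m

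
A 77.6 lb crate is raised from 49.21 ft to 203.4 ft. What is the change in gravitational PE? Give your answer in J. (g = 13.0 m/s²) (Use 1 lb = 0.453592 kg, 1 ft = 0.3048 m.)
Convert to SI: m = 35.1987 kg, Δh = 46.9971 m
ΔPE = mgΔh = (35.1987)(13.0)(46.9971) = 21510 J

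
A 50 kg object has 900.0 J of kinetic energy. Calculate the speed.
v = √(2·KE/m) = √(2·900.0/50) = 6.0 m/s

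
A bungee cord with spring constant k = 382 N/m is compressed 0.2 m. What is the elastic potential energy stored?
PE = ½kx² = ½(382)(0.2)² = 7.64 J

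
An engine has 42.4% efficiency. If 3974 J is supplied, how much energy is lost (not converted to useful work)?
W_lost = W_in(1 − η) = 3974·(1 − 0.424) = 2289 J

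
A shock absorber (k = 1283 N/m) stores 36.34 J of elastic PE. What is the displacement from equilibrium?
x = √(2·PE/k) = √(2·36.34/1283) = 0.238 m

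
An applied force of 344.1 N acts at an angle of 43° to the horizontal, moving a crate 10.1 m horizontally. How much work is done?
W = F·d·cosθ = (344.1)(10.1)cos(43°) = 2542 J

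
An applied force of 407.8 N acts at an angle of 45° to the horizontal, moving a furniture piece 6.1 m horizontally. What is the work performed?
W = F·d·cosθ = (407.8)(6.1)cos(45°) = 1759 J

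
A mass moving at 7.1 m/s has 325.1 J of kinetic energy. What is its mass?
m = 2·KE/v² = 2·325.1/(7.1)² = 12.9 kg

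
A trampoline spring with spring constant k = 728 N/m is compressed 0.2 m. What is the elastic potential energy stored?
PE = ½kx² = ½(728)(0.2)² = 14.56 J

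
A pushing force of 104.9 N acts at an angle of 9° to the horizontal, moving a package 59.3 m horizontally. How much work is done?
W = F·d·cosθ = (104.9)(59.3)cos(9°) = 6144 J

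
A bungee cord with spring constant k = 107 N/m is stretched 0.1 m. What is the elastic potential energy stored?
PE = ½kx² = ½(107)(0.1)² = 0.535 J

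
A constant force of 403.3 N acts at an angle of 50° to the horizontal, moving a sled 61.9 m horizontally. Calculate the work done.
W = F·d·cosθ = (403.3)(61.9)cos(50°) = 16050 J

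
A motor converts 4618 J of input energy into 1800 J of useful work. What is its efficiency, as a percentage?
η = W_out/W_in = 1800/4618 = 38.98%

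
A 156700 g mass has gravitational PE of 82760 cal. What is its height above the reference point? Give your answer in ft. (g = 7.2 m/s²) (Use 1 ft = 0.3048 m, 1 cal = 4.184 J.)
Convert to SI: m = 156.7 kg, PE = 346268 J
h = PE/(mg) = 346268/(156.7·7.2) = 306.91 m = 1007 ft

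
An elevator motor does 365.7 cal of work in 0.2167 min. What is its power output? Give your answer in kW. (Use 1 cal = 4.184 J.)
Convert to SI: W = 1530.09 J, t = 13.002 s
P = W/t = 1530.09/13.002 = 117.681 W = 0.1177 kW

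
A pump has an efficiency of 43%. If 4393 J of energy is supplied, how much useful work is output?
W_out = η·W_in = 0.43·4393 = 1888.99 J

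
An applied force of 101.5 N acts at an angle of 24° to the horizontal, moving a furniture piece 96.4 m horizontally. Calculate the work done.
W = F·d·cosθ = (101.5)(96.4)cos(24°) = 8939 J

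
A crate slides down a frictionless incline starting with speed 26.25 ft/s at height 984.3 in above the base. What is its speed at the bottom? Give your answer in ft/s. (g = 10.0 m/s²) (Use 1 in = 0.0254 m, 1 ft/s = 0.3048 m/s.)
Convert to SI: v₀ = 8.001 m/s, h = 25.0012 m
½mv₀² + mgh = ½mv² ⇒ v = √(v₀² + 2gh) = √(8.001² + 2·10.0·25.0012) = 23.7495 m/s = 77.92 ft/s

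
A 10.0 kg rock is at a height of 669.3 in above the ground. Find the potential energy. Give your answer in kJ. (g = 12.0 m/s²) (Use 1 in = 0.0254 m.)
Convert to SI: m = 10.0 kg, h = 17.0002 m
PE = mgh = (10.0)(12.0)(17.0002) = 2040.03 J = 2.04 kJ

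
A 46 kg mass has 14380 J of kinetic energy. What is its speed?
v = √(2·KE/m) = √(2·14380/46) = 25.0 m/s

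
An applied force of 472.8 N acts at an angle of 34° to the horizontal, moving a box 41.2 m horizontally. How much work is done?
W = F·d·cosθ = (472.8)(41.2)cos(34°) = 16150 J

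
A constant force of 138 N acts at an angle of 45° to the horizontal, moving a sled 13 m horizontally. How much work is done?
W = F·d·cosθ = (138)(13)cos(45°) = 1269 J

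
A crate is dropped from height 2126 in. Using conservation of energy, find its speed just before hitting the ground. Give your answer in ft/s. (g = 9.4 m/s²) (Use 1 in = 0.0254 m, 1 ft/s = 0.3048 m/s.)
Convert to SI: h = 54.0004 m
mgh = ½mv² ⇒ v = √(2gh) = √(2·9.4·54.0004) = 31.8623 m/s = 104.5 ft/s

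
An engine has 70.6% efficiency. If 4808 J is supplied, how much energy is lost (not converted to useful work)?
W_lost = W_in(1 − η) = 4808·(1 − 0.706) = 1414 J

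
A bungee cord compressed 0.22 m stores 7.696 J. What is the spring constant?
k = 2·PE/x² = 2·7.696/(0.22)² = 318.0 N/m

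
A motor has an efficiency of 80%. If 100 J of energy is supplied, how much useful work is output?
W_out = η·W_in = 0.8·100 = 80.0 J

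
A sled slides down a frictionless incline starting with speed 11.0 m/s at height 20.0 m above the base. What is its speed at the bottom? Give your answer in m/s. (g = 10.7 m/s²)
½mv₀² + mgh = ½mv² ⇒ v = √(v₀² + 2gh) = √(11.0² + 2·10.7·20.0) = 23.43 m/s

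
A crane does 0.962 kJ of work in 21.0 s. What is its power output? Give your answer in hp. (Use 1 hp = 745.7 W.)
Convert to SI: W = 962.0 J, t = 21.0 s
P = W/t = 962.0/21.0 = 45.8095 W = 0.06143 hp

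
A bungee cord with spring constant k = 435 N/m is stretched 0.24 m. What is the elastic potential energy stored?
PE = ½kx² = ½(435)(0.24)² = 12.53 J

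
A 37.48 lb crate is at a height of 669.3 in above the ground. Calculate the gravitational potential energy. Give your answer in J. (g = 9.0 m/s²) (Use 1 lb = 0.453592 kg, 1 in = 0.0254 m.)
Convert to SI: m = 17.0006 kg, h = 17.0002 m
PE = mgh = (17.0006)(9.0)(17.0002) = 2601 J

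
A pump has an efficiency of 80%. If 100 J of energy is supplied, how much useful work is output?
W_out = η·W_in = 0.8·100 = 80.0 J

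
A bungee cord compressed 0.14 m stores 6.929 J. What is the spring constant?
k = 2·PE/x² = 2·6.929/(0.14)² = 707.0 N/m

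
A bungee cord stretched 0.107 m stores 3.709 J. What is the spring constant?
k = 2·PE/x² = 2·3.709/(0.107)² = 647.9 N/m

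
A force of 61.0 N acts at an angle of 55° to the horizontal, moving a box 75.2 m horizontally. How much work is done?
W = F·d·cosθ = (61.0)(75.2)cos(55°) = 2631 J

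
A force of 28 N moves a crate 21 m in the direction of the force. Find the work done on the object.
W = F·d = (28)(21) = 588.0 J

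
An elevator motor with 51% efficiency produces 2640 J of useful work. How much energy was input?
W_in = W_out/η = 2640/0.51 = 5176 J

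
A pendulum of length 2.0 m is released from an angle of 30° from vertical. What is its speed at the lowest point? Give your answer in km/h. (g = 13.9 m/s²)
h = L(1 − cosθ) = 2.0(1 − cos30°) = 0.267949 m
v = √(2gh) = √(2·13.9·0.267949) = 2.72928 m/s = 9.825 km/h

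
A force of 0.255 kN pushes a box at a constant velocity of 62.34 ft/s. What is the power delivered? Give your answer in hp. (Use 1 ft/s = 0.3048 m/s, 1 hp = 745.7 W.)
Convert to SI: F = 255.0 N, v = 19.0012 m/s
P = Fv = (255.0)(19.0012) = 4845.31 W = 6.498 hp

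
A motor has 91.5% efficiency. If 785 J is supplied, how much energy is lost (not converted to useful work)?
W_lost = W_in(1 − η) = 785·(1 − 0.915) = 66.73 J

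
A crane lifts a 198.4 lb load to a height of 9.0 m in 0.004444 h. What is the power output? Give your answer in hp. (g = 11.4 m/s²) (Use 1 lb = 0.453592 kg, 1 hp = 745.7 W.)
Convert to SI: m = 89.9927 kg, h = 9.0 m, t = 15.9984 s
P = mgh/t = (89.9927)(11.4)(9.0)/15.9984 = 577.136 W = 0.774 hp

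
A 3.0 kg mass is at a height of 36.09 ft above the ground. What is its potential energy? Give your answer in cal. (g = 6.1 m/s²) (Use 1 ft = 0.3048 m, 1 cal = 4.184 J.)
Convert to SI: m = 3.0 kg, h = 11.0002 m
PE = mgh = (3.0)(6.1)(11.0002) = 201.304 J = 48.11 cal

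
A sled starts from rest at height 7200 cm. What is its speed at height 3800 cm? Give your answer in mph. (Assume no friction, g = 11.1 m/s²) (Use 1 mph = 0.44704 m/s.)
Convert to SI: h₁−h₂ = 34.0 m
mgh₁ = mgh₂ + ½mv² ⇒ v = √(2g(h₁−h₂)) = √(2·11.1·34.0) = 27.4736 m/s = 61.46 mph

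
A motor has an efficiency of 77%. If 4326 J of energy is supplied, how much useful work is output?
W_out = η·W_in = 0.77·4326 = 3331.02 J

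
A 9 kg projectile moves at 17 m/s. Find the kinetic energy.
KE = ½mv² = ½(9)(17)² = 1300.5 J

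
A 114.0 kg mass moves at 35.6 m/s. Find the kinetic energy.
KE = ½mv² = ½(114.0)(35.6)² = 72240 J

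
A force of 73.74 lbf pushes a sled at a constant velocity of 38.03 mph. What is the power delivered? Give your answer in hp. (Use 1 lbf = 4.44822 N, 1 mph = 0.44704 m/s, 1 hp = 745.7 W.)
Convert to SI: F = 328.012 N, v = 17.0009 m/s
P = Fv = (328.012)(17.0009) = 5576.51 W = 7.478 hp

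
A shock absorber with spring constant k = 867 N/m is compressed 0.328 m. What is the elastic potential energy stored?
PE = ½kx² = ½(867)(0.328)² = 46.64 J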